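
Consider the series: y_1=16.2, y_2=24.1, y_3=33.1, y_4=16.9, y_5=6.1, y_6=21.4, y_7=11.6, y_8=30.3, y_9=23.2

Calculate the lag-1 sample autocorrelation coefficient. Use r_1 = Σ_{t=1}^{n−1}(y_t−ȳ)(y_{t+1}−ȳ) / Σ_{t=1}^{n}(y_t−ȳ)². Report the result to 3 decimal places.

-0.076

Mean ȳ = (16.2 + 24.1 + 33.1 + 16.9 + 6.1 + 21.4 + 11.6 + 30.3 + 23.2)/9 = 20.3222
Numerator Σ_{t=1}^{8}(y_t−ȳ)(y_{t+1}−ȳ) = -45.4016
Denominator Σ(y_t−ȳ)² = 593.5956
r_1 = -45.4016 / 593.5956 = -0.076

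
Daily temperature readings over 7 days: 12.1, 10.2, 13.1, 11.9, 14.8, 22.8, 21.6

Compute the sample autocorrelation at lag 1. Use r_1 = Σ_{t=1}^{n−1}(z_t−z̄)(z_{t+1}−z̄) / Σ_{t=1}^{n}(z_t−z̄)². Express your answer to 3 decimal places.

0.537

Mean z̄ = (12.1 + 10.2 + 13.1 + 11.9 + 14.8 + 22.8 + 21.6)/7 = 15.2143
Numerator Σ_{t=1}^{6}(z_t−z̄)(z_{t+1}−z̄) = 79.8955
Denominator Σ(z_t−z̄)² = 148.7886
r_1 = 79.8955 / 148.7886 = 0.537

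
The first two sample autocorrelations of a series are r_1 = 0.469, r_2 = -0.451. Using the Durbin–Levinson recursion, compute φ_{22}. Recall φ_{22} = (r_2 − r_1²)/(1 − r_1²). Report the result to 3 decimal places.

φ_{22} = (r_2 − r_1²) / (1 − r_1²)
r_1² = (0.469)² = 0.219961
Numerator = -0.451 − 0.2200 = -0.6710; denominator = 1 − 0.2200 = 0.7800
φ_{22} = -0.6710 / 0.7800 = -0.860

-0.860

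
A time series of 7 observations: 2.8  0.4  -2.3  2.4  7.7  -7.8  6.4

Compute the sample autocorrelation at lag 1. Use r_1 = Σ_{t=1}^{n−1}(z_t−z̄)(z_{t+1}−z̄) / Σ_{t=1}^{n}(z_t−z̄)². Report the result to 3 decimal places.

-0.594

Mean z̄ = (2.8 + 0.4 − 2.3 + 2.4 + 7.7 − 7.8 + 6.4)/7 = 1.3714
Deviations from mean: 1.4286, -0.9714, -3.6714, 1.0286, 6.3286, -9.1714, 5.0286
Numerator Σ_{t=1}^{6}(z_t−z̄)(z_{t+1}−z̄) = -99.2494
Denominator Σ(z_t−z̄)² = 166.9743
r_1 = -99.2494 / 166.9743 = -0.594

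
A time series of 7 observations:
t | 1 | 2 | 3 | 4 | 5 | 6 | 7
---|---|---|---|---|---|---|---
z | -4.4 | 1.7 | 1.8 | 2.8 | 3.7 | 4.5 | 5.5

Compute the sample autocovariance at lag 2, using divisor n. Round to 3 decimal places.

1.146

Mean z̄ = (-4.4 + 1.7 + 1.8 + 2.8 + 3.7 + 4.5 + 5.5)/7 = 2.2286
Σ_{t=1}^{5}(z_t−z̄)(z_{t+2}−z̄) = 8.0198
γ_2 = 8.0198 / 7 = 1.146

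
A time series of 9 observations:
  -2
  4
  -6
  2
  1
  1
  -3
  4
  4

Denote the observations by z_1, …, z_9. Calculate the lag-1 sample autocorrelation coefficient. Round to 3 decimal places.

-0.419

Mean z̄ = (-2 + 4 − 6 + 2 + 1 + 1 − 3 + 4 + 4)/9 = 0.5556
Numerator Σ_{t=1}^{8}(z_t−z̄)(z_{t+1}−z̄) = -41.9753
Denominator Σ(z_t−z̄)² = 100.2222
r_1 = -41.9753 / 100.2222 = -0.419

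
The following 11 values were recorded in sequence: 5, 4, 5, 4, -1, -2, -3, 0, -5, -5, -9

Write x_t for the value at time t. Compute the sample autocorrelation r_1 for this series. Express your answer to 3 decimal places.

0.592

Mean x̄ = (5 + 4 + 5 + 4 − 1 − 2 − 3 + 0 − 5 − 5 − 9)/11 = -0.6364
Numerator Σ_{t=1}^{10}(x_t−x̄)(x_{t+1}−x̄) = 131.6860
Denominator Σ(x_t−x̄)² = 222.5455
r_1 = 131.6860 / 222.5455 = 0.592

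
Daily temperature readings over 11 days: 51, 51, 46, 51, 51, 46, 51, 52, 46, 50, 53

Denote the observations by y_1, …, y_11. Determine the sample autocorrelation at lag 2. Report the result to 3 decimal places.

-0.538

Mean ȳ = (51 + 51 + 46 + 51 + 51 + 46 + 51 + 52 + 46 + 50 + 53)/11 = 49.8182
Numerator Σ_{t=1}^{9}(y_t−ȳ)(y_{t+2}−ȳ) = -35.3388
Denominator Σ(y_t−ȳ)² = 65.6364
r_2 = -35.3388 / 65.6364 = -0.538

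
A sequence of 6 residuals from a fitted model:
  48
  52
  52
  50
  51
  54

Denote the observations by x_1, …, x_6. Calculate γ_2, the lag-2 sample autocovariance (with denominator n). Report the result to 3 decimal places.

-1.176

Mean x̄ = (48 + 52 + 52 + 50 + 51 + 54)/6 = 51.1667
Deviations: -3.1667, 0.8333, 0.8333, -1.1667, -0.1667, 2.8333
Σ_{t=1}^{4}(x_t−x̄)(x_{t+2}−x̄) = -7.0556
γ_2 = -7.0556 / 6 = -1.176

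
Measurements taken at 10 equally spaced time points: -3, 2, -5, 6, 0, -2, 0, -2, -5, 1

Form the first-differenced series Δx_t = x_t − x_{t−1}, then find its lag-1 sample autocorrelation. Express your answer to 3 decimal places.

First differences Δx: 5, -7, 11, -6, -2, 2, -2, -3, 6
Mean of differences = 0.4444
Numerator Σ(Δx_t−Δx̄)(Δx_{t+1}−Δx̄) = -183.0864
Denominator Σ(Δx_t−Δx̄)² = 286.2222
r_1(Δx) = -183.0864 / 286.2222 = -0.640

-0.640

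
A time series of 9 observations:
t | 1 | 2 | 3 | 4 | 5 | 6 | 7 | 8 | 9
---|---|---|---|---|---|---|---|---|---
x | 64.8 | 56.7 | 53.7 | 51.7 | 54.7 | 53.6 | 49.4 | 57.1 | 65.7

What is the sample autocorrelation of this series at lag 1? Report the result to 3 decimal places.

Mean x̄ = (64.8 + 56.7 + 53.7 + 51.7 + 54.7 + 53.6 + 49.4 + 57.1 + 65.7)/9 = 56.3778
Numerator Σ_{t=1}^{8}(x_t−x̄)(x_{t+1}−x̄) = 47.9617
Denominator Σ(x_t−x̄)² = 246.7356
r_1 = 47.9617 / 246.7356 = 0.194

0.194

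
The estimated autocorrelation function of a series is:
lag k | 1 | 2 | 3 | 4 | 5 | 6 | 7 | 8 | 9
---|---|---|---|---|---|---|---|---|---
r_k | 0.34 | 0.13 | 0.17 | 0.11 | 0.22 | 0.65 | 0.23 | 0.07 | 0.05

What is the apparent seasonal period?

6

The largest autocorrelation is r_6 = 0.65; the remaining lags stay at or below 0.34. The elevated value at lag 1 (0.34), dropping to 0.13 at lag 2, reflects decaying short-term dependence rather than seasonality.
The dominant spike at lag 6 indicates a seasonal period of 6.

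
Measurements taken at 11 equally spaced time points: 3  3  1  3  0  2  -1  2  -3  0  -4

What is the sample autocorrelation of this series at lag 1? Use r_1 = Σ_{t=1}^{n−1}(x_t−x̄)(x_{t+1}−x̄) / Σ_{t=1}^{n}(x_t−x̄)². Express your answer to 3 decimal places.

0.015

Mean x̄ = (3 + 3 + 1 + 3 + 0 + 2 − 1 + 2 − 3 + 0 − 4)/11 = 0.5455
Numerator Σ_{t=1}^{10}(x_t−x̄)(x_{t+1}−x̄) = 0.8843
Denominator Σ(x_t−x̄)² = 58.7273
r_1 = 0.8843 / 58.7273 = 0.015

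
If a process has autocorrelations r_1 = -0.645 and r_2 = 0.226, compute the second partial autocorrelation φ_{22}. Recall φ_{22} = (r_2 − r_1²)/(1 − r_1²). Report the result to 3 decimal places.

-0.325

φ_{22} = (r_2 − r_1²) / (1 − r_1²)
r_1² = (-0.645)² = 0.416025
Numerator = 0.226 − 0.4160 = -0.1900; denominator = 1 − 0.4160 = 0.5840
φ_{22} = -0.1900 / 0.5840 = -0.325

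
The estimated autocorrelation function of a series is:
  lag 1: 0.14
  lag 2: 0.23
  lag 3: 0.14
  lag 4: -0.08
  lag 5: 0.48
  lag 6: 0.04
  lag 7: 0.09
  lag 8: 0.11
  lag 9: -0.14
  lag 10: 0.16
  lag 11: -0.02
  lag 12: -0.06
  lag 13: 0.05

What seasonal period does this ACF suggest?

5

The largest autocorrelation is r_5 = 0.48; the remaining lags stay at or below 0.23.
The dominant spike at lag 5 indicates a seasonal period of 5.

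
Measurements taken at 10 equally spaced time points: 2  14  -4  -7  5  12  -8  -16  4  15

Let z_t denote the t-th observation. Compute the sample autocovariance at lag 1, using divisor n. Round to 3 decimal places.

Mean z̄ = (2 + 14 − 4 − 7 + 5 + 12 − 8 − 16 + 4 + 15)/10 = 1.7000
Σ_{t=1}^{9}(z_t−z̄)(z_{t+1}−z̄) = 50.1100
γ_1 = 50.1100 / 10 = 5.011

5.011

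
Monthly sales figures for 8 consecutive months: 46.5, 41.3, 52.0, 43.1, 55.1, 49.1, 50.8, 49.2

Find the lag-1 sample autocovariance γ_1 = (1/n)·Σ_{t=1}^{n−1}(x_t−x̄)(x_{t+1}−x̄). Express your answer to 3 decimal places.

-7.295

Mean x̄ = (46.5 + 41.3 + 52.0 + 43.1 + 55.1 + 49.1 + 50.8 + 49.2)/8 = 48.3875
Deviations: -1.8875, -7.0875, 3.6125, -5.2875, 6.7125, 0.7125, 2.4125, 0.8125
Σ_{t=1}^{7}(x_t−x̄)(x_{t+1}−x̄) = -58.3577
γ_1 = -58.3577 / 8 = -7.295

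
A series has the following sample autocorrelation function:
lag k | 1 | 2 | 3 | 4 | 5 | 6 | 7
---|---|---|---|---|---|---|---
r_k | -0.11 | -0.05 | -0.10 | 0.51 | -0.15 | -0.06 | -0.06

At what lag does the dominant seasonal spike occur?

The largest autocorrelation is r_4 = 0.51; the remaining lags stay at or below -0.05.
The dominant spike at lag 4 indicates a seasonal period of 4.

4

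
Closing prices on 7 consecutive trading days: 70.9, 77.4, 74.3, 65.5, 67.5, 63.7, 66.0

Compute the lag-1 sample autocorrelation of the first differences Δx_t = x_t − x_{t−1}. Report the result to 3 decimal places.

First differences Δx: 6.5, -3.1, -8.8, 2.0, -3.8, 2.3
Mean of differences = -0.8167
Numerator Σ(Δx_t−Δx̄)(Δx_{t+1}−Δx̄) = -38.6653
Denominator Σ(Δx_t−Δx̄)² = 149.0283
r_1(Δx) = -38.6653 / 149.0283 = -0.259

-0.259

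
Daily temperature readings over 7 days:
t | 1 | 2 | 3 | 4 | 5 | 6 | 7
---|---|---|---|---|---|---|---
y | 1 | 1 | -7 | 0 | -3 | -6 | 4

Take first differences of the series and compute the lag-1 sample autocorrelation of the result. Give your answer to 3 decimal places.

First differences Δy: 0, -8, 7, -3, -3, 10
Mean of differences = 0.5000
Numerator Σ(Δy_t−Δȳ)(Δy_{t+1}−Δȳ) = -94.7500
Denominator Σ(Δy_t−Δȳ)² = 229.5000
r_1(Δy) = -94.7500 / 229.5000 = -0.413

-0.413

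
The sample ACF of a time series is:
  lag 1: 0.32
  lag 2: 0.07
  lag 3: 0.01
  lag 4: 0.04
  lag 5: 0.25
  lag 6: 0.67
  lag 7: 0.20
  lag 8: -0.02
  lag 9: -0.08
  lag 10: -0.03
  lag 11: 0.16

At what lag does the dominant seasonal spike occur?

The largest autocorrelation is r_6 = 0.67; the remaining lags stay at or below 0.32. The elevated value at lag 1 (0.32), dropping to 0.07 at lag 2, reflects decaying short-term dependence rather than seasonality.
The dominant spike at lag 6 indicates a seasonal period of 6.

6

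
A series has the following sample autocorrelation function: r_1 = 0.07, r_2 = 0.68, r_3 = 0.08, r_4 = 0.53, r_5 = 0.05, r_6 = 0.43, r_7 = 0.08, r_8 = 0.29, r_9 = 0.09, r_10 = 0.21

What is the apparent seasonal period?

The largest autocorrelation is r_2 = 0.68, with weaker echoes at lags 4 (0.53), 6 (0.43), 8 (0.29) and 10 (0.21); the remaining lags stay at or below 0.09.
The dominant spike at lag 2 indicates a seasonal period of 2.

2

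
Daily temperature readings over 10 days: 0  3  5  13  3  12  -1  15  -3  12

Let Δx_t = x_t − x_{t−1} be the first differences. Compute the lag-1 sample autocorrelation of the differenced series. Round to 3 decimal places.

First differences Δx: 3, 2, 8, -10, 9, -13, 16, -18, 15
Mean of differences = 1.3333
Numerator Σ(Δx_t−Δx̄)(Δx_{t+1}−Δx̄) = -1024.7778
Denominator Σ(Δx_t−Δx̄)² = 1216.0000
r_1(Δx) = -1024.7778 / 1216.0000 = -0.843

-0.843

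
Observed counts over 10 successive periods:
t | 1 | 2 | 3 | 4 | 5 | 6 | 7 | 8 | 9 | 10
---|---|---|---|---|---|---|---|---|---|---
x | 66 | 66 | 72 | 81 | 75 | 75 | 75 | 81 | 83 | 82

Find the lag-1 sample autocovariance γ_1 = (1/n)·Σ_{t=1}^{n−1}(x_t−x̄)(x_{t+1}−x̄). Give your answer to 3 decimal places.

Mean x̄ = (66 + 66 + 72 + 81 + 75 + 75 + 75 + 81 + 83 + 82)/10 = 75.6000
Σ_{t=1}^{9}(x_t−x̄)(x_{t+1}−x̄) = 188.8400
γ_1 = 188.8400 / 10 = 18.884

18.884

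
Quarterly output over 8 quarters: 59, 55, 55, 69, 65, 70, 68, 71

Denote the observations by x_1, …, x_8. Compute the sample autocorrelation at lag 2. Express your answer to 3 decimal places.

Mean x̄ = (59 + 55 + 55 + 69 + 65 + 70 + 68 + 71)/8 = 64.0000
Numerator Σ_{t=1}^{6}(x_t−x̄)(x_{t+2}−x̄) = 67.0000
Denominator Σ(x_t−x̄)² = 314.0000
r_2 = 67.0000 / 314.0000 = 0.213

0.213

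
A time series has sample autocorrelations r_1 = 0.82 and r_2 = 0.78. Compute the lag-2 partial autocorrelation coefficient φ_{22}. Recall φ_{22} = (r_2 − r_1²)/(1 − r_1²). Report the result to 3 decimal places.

0.328

φ_{22} = (r_2 − r_1²) / (1 − r_1²)
r_1² = (0.82)² = 0.6724
Numerator = 0.78 − 0.6724 = 0.1076; denominator = 1 − 0.6724 = 0.3276
φ_{22} = 0.1076 / 0.3276 = 0.328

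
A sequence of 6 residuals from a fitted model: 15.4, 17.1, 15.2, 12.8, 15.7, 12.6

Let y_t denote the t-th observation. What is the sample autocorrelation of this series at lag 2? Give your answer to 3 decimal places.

Mean ȳ = (15.4 + 17.1 + 15.2 + 12.8 + 15.7 + 12.6)/6 = 14.8000
Deviations from mean: 0.6000, 2.3000, 0.4000, -2.0000, 0.9000, -2.2000
Numerator Σ_{t=1}^{4}(y_t−ȳ)(y_{t+2}−ȳ) = 0.4000
Denominator Σ(y_t−ȳ)² = 15.4600
r_2 = 0.4000 / 15.4600 = 0.026

0.026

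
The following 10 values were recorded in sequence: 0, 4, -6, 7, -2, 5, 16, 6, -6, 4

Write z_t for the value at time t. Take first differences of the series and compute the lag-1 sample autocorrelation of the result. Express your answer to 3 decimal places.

First differences Δz: 4, -10, 13, -9, 7, 11, -10, -12, 10
Mean of differences = 0.4444
Numerator Σ(Δz_t−Δz̄)(Δz_{t+1}−Δz̄) = -378.7531
Denominator Σ(Δz_t−Δz̄)² = 878.2222
r_1(Δz) = -378.7531 / 878.2222 = -0.431

-0.431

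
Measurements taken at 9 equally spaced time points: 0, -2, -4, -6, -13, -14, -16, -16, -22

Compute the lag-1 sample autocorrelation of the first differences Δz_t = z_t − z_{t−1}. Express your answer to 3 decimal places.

First differences Δz: -2, -2, -2, -7, -1, -2, 0, -6
Mean of differences = -2.7500
Numerator Σ(Δz_t−Δz̄)(Δz_{t+1}−Δz̄) = -15.0625
Denominator Σ(Δz_t−Δz̄)² = 41.5000
r_1(Δz) = -15.0625 / 41.5000 = -0.363

-0.363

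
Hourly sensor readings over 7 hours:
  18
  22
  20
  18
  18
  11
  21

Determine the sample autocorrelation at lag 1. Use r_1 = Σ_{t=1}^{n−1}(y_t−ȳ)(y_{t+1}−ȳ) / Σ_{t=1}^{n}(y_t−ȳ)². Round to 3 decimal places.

Mean ȳ = (18 + 22 + 20 + 18 + 18 + 11 + 21)/7 = 18.2857
Deviations from mean: -0.2857, 3.7143, 1.7143, -0.2857, -0.2857, -7.2857, 2.7143
Σ(y_t−ȳ)(y_{t+1}−ȳ) = (-1.0612) + (6.3673) + (-0.4898) + (0.0816) + (2.0816) + (-19.7755) = -12.7959
Denominator Σ(y_t−ȳ)² = 77.4286
r_1 = -12.7959 / 77.4286 = -0.165

-0.165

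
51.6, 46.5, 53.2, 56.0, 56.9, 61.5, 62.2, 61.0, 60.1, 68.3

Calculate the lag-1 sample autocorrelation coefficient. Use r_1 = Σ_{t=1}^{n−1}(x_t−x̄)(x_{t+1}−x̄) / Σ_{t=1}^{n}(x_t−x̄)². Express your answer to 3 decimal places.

0.543

Mean x̄ = (51.6 + 46.5 + 53.2 + 56.0 + 56.9 + 61.5 + 62.2 + 61.0 + 60.1 + 68.3)/10 = 57.7300
Numerator Σ_{t=1}^{9}(x_t−x̄)(x_{t+1}−x̄) = 190.1251
Denominator Σ(x_t−x̄)² = 350.1210
r_1 = 190.1251 / 350.1210 = 0.543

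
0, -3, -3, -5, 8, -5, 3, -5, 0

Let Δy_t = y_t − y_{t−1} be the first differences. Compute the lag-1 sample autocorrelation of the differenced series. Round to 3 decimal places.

-0.800

First differences Δy: -3, 0, -2, 13, -13, 8, -8, 5
Mean of differences = 0.0000
Numerator Σ(Δy_t−Δȳ)(Δy_{t+1}−Δȳ) = -403.0000
Denominator Σ(Δy_t−Δȳ)² = 504.0000
r_1(Δy) = -403.0000 / 504.0000 = -0.800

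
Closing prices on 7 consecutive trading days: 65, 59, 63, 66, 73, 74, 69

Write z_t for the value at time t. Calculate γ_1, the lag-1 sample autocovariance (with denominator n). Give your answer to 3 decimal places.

Mean z̄ = (65 + 59 + 63 + 66 + 73 + 74 + 69)/7 = 67.0000
Σ_{t=1}^{6}(z_t−z̄)(z_{t+1}−z̄) = 102.0000
γ_1 = 102.0000 / 7 = 14.571

14.571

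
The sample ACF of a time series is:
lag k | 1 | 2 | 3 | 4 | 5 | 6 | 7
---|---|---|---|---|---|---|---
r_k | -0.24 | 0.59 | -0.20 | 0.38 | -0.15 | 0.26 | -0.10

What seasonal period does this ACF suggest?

The largest autocorrelation is r_2 = 0.59, with weaker echoes at lags 4 (0.38) and 6 (0.26); the remaining lags stay at or below -0.10.
The dominant spike at lag 2 indicates a seasonal period of 2.

2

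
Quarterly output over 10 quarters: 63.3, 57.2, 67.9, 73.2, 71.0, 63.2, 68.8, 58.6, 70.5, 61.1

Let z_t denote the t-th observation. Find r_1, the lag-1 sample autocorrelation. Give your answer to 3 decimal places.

-0.145

Mean z̄ = (63.3 + 57.2 + 67.9 + 73.2 + 71.0 + 63.2 + 68.8 + 58.6 + 70.5 + 61.1)/10 = 65.4800
Numerator Σ_{t=1}^{9}(z_t−z̄)(z_{t+1}−z̄) = -40.2124
Denominator Σ(z_t−z̄)² = 277.1760
r_1 = -40.2124 / 277.1760 = -0.145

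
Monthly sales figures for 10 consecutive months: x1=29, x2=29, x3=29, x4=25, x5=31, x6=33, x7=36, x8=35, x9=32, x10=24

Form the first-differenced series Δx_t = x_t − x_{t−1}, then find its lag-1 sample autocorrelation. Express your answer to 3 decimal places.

0.142

First differences Δx: 0, 0, -4, 6, 2, 3, -1, -3, -8
Mean of differences = -0.5556
Numerator Σ(Δx_t−Δx̄)(Δx_{t+1}−Δx̄) = 19.3580
Denominator Σ(Δx_t−Δx̄)² = 136.2222
r_1(Δx) = 19.3580 / 136.2222 = 0.142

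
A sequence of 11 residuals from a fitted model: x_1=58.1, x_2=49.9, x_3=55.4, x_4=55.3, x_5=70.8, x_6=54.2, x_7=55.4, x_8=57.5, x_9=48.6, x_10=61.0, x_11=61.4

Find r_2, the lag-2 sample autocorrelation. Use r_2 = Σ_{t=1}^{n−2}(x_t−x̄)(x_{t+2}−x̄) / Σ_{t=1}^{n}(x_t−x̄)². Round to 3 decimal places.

Mean x̄ = (58.1 + 49.9 + 55.4 + 55.3 + 70.8 + 54.2 + 55.4 + 57.5 + 48.6 + 61.0 + 61.4)/11 = 57.0545
Numerator Σ_{t=1}^{9}(x_t−x̄)(x_{t+2}−x̄) = -51.9178
Denominator Σ(x_t−x̄)² = 364.0473
r_2 = -51.9178 / 364.0473 = -0.143

-0.143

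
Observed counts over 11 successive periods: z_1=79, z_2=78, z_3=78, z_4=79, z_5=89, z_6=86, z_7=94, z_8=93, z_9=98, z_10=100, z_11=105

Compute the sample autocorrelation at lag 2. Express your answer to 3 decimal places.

0.496

Mean z̄ = (79 + 78 + 78 + 79 + 89 + 86 + 94 + 93 + 98 + 100 + 105)/11 = 89.0000
Numerator Σ_{t=1}^{9}(z_t−z̄)(z_{t+2}−z̄) = 471.0000
Denominator Σ(z_t−z̄)² = 950.0000
r_2 = 471.0000 / 950.0000 = 0.496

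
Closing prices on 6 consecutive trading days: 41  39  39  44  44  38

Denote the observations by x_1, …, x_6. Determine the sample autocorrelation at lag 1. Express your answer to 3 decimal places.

Mean x̄ = (41 + 39 + 39 + 44 + 44 + 38)/6 = 40.8333
Σ(x_t−x̄)(x_{t+1}−x̄) = (-0.3056) + (3.3611) + (-5.8056) + (10.0278) + (-8.9722) = -1.6944
Denominator Σ(x_t−x̄)² = 34.8333
r_1 = -1.6944 / 34.8333 = -0.049

-0.049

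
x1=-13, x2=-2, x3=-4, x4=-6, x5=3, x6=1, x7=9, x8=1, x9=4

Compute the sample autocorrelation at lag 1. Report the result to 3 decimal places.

Mean x̄ = (-13 − 2 − 4 − 6 + 3 + 1 + 9 + 1 + 4)/9 = -0.7778
Numerator Σ_{t=1}^{8}(x_t−x̄)(x_{t+1}−x̄) = 65.9506
Denominator Σ(x_t−x̄)² = 327.5556
r_1 = 65.9506 / 327.5556 = 0.201

0.201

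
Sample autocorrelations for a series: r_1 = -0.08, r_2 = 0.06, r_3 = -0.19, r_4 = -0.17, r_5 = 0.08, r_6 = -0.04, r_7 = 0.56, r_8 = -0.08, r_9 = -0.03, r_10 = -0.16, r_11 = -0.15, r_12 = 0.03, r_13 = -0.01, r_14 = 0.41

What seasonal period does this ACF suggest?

The largest autocorrelation is r_7 = 0.56, with a weaker echo at lag 14 (0.41); the remaining lags stay at or below 0.08.
The dominant spike at lag 7 indicates a seasonal period of 7.

7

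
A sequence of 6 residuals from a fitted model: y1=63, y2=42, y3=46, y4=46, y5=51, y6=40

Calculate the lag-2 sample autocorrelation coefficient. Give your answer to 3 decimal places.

-0.023

Mean ȳ = (63 + 42 + 46 + 46 + 51 + 40)/6 = 48.0000
Deviations from mean: 15.0000, -6.0000, -2.0000, -2.0000, 3.0000, -8.0000
Σ(y_t−ȳ)(y_{t+2}−ȳ) = (-30.0000) + (12.0000) + (-6.0000) + (16.0000) = -8.0000
Denominator Σ(y_t−ȳ)² = 342.0000
r_2 = -8.0000 / 342.0000 = -0.023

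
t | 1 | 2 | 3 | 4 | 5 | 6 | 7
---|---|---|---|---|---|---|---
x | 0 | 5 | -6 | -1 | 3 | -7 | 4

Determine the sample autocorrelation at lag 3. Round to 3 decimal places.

0.387

Mean x̄ = (0 + 5 − 6 − 1 + 3 − 7 + 4)/7 = -0.2857
Deviations from mean: 0.2857, 5.2857, -5.7143, -0.7143, 3.2857, -6.7143, 4.2857
Σ(x_t−x̄)(x_{t+3}−x̄) = (-0.2041) + (17.3673) + (38.3673) + (-3.0612) = 52.4694
Denominator Σ(x_t−x̄)² = 135.4286
r_3 = 52.4694 / 135.4286 = 0.387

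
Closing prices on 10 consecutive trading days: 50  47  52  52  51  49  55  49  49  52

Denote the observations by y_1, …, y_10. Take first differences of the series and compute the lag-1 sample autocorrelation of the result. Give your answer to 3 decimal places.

First differences Δy: -3, 5, 0, -1, -2, 6, -6, 0, 3
Mean of differences = 0.2222
Numerator Σ(Δy_t−Δȳ)(Δy_{t+1}−Δȳ) = -61.4938
Denominator Σ(Δy_t−Δȳ)² = 119.5556
r_1(Δy) = -61.4938 / 119.5556 = -0.514

-0.514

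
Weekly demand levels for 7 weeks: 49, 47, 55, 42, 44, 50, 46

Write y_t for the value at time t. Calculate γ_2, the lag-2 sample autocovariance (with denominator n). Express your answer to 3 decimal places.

-2.950

Mean ȳ = (49 + 47 + 55 + 42 + 44 + 50 + 46)/7 = 47.5714
Σ_{t=1}^{5}(y_t−ȳ)(y_{t+2}−ȳ) = -20.6531
γ_2 = -20.6531 / 7 = -2.950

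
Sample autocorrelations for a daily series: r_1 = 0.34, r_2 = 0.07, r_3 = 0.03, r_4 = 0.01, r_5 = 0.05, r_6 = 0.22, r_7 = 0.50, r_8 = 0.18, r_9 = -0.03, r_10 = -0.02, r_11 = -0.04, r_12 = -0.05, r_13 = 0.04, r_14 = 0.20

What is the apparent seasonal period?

The largest autocorrelation is r_7 = 0.50; the remaining lags stay at or below 0.34. The elevated value at lag 1 (0.34), dropping to 0.07 at lag 2, reflects decaying short-term dependence rather than seasonality.
The dominant spike at lag 7 indicates a seasonal period of 7.

7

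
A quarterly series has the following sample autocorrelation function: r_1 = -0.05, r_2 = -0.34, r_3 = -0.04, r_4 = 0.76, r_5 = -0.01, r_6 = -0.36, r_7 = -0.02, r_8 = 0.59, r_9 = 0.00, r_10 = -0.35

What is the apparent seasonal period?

4

The largest autocorrelation is r_4 = 0.76, with a weaker echo at lag 8 (0.59); the remaining lags stay at or below 0.00.
The dominant spike at lag 4 indicates a seasonal period of 4.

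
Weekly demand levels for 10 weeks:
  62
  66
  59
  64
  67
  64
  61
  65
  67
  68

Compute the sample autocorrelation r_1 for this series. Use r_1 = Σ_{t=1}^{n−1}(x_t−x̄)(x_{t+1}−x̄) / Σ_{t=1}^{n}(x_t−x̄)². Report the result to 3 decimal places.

Mean x̄ = (62 + 66 + 59 + 64 + 67 + 64 + 61 + 65 + 67 + 68)/10 = 64.3000
Numerator Σ_{t=1}^{9}(x_t−x̄)(x_{t+1}−x̄) = -2.3900
Denominator Σ(x_t−x̄)² = 76.1000
r_1 = -2.3900 / 76.1000 = -0.031

-0.031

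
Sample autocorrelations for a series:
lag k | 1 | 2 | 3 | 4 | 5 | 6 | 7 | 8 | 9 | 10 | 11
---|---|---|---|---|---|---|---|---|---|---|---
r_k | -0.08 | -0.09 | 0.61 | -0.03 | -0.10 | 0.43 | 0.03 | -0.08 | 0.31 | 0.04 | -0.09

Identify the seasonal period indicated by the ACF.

3

The largest autocorrelation is r_3 = 0.61, with weaker echoes at lags 6 (0.43) and 9 (0.31); the remaining lags stay at or below 0.04.
The dominant spike at lag 3 indicates a seasonal period of 3.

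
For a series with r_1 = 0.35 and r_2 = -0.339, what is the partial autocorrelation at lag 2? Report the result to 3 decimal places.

φ_{22} = (r_2 − r_1²) / (1 − r_1²)
r_1² = (0.35)² = 0.1225
Numerator = -0.339 − 0.1225 = -0.4615; denominator = 1 − 0.1225 = 0.8775
φ_{22} = -0.4615 / 0.8775 = -0.526

-0.526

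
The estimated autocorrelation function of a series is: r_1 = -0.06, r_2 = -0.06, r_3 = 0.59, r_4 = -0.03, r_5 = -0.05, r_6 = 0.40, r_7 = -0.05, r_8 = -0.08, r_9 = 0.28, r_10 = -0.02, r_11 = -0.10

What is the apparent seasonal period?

The largest autocorrelation is r_3 = 0.59, with weaker echoes at lags 6 (0.40) and 9 (0.28); the remaining lags stay at or below -0.02.
The dominant spike at lag 3 indicates a seasonal period of 3.

3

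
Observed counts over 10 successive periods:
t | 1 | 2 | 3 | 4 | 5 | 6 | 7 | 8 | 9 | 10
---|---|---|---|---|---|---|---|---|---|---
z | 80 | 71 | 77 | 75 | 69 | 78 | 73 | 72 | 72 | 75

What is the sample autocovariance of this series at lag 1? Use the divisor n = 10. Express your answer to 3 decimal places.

Mean z̄ = (80 + 71 + 77 + 75 + 69 + 78 + 73 + 72 + 72 + 75)/10 = 74.2000
Σ_{t=1}^{9}(z_t−z̄)(z_{t+1}−z̄) = -48.0400
γ_1 = -48.0400 / 10 = -4.804

-4.804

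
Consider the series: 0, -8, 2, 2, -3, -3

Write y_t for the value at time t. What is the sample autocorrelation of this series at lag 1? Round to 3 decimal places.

-0.320

Mean ȳ = (0 − 8 + 2 + 2 − 3 − 3)/6 = -1.6667
Deviations from mean: 1.6667, -6.3333, 3.6667, 3.6667, -1.3333, -1.3333
Σ(y_t−ȳ)(y_{t+1}−ȳ) = (-10.5556) + (-23.2222) + (13.4444) + (-4.8889) + (1.7778) = -23.4444
Denominator Σ(y_t−ȳ)² = 73.3333
r_1 = -23.4444 / 73.3333 = -0.320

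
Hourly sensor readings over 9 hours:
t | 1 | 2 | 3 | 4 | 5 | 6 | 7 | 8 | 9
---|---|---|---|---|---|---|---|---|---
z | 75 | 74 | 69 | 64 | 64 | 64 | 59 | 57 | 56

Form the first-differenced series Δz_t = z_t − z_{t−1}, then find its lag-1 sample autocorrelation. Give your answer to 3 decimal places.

First differences Δz: -1, -5, -5, 0, 0, -5, -2, -1
Mean of differences = -2.3750
Numerator Σ(Δz_t−Δz̄)(Δz_{t+1}−Δz̄) = -4.0156
Denominator Σ(Δz_t−Δz̄)² = 35.8750
r_1(Δz) = -4.0156 / 35.8750 = -0.112

-0.112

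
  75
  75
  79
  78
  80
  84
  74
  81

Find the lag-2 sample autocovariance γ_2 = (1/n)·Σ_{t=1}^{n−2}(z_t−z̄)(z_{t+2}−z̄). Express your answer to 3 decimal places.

0.828

Mean z̄ = (75 + 75 + 79 + 78 + 80 + 84 + 74 + 81)/8 = 78.2500
Deviations: -3.2500, -3.2500, 0.7500, -0.2500, 1.7500, 5.7500, -4.2500, 2.7500
Σ_{t=1}^{6}(z_t−z̄)(z_{t+2}−z̄) = 6.6250
γ_2 = 6.6250 / 8 = 0.828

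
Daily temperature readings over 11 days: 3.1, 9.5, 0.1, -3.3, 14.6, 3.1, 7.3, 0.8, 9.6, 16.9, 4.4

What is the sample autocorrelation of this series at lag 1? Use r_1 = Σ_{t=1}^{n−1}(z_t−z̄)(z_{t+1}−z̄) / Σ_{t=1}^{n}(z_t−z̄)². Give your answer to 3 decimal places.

-0.228

Mean z̄ = (3.1 + 9.5 + 0.1 − 3.3 + 14.6 + 3.1 + 7.3 + 0.8 + 9.6 + 16.9 + 4.4)/11 = 6.0091
Numerator Σ_{t=1}^{10}(z_t−z̄)(z_{t+1}−z̄) = -88.3419
Denominator Σ(z_t−z̄)² = 387.3891
r_1 = -88.3419 / 387.3891 = -0.228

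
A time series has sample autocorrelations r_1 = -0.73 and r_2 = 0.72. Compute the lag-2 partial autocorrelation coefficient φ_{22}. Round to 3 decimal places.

0.401

φ_{22} = (r_2 − r_1²) / (1 − r_1²)
r_1² = (-0.73)² = 0.5329
Numerator = 0.72 − 0.5329 = 0.1871; denominator = 1 − 0.5329 = 0.4671
φ_{22} = 0.1871 / 0.4671 = 0.401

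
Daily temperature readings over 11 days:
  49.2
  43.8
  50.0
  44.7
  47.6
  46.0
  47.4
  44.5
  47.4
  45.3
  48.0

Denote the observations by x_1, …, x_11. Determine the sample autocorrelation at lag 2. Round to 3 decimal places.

Mean x̄ = (49.2 + 43.8 + 50.0 + 44.7 + 47.6 + 46.0 + 47.4 + 44.5 + 47.4 + 45.3 + 48.0)/11 = 46.7182
Numerator Σ_{t=1}^{9}(x_t−x̄)(x_{t+2}−x̄) = 25.0566
Denominator Σ(x_t−x̄)² = 40.3164
r_2 = 25.0566 / 40.3164 = 0.621

0.621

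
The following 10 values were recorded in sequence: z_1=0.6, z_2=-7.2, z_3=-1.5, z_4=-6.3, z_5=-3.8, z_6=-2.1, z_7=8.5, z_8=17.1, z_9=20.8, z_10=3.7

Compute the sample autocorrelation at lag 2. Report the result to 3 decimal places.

0.218

Mean z̄ = (0.6 − 7.2 − 1.5 − 6.3 − 3.8 − 2.1 + 8.5 + 17.1 + 20.8 + 3.7)/10 = 2.9800
Numerator Σ_{t=1}^{8}(z_t−z̄)(z_{t+2}−z̄) = 182.0272
Denominator Σ(z_t−z̄)² = 835.1760
r_2 = 182.0272 / 835.1760 = 0.218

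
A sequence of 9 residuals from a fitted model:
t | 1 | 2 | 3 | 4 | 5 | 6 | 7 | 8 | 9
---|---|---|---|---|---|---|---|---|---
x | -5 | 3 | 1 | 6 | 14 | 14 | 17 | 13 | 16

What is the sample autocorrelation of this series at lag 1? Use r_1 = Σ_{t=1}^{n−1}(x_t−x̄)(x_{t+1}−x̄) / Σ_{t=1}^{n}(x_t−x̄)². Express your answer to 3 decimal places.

0.552

Mean x̄ = (-5 + 3 + 1 + 6 + 14 + 14 + 17 + 13 + 16)/9 = 8.7778
Numerator Σ_{t=1}^{8}(x_t−x̄)(x_{t+1}−x̄) = 267.0617
Denominator Σ(x_t−x̄)² = 483.5556
r_1 = 267.0617 / 483.5556 = 0.552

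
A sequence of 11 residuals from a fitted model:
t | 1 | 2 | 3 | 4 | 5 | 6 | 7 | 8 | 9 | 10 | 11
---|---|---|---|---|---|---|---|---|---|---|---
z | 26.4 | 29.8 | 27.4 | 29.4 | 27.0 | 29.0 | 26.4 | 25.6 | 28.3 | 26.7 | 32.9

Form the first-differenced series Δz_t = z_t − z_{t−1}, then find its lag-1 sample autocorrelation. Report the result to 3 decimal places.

First differences Δz: 3.4, -2.4, 2.0, -2.4, 2.0, -2.6, -0.8, 2.7, -1.6, 6.2
Mean of differences = 0.6500
Numerator Σ(Δz_t−Δz̄)(Δz_{t+1}−Δz̄) = -40.4875
Denominator Σ(Δz_t−Δz̄)² = 82.5450
r_1(Δz) = -40.4875 / 82.5450 = -0.490

-0.490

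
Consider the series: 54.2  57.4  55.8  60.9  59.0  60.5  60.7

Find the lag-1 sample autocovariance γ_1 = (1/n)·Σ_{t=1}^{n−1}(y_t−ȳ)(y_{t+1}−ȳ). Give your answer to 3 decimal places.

Mean ȳ = (54.2 + 57.4 + 55.8 + 60.9 + 59.0 + 60.5 + 60.7)/7 = 58.3571
Σ_{t=1}^{6}(y_t−ȳ)(y_{t+1}−ȳ) = 7.9567
γ_1 = 7.9567 / 7 = 1.137

1.137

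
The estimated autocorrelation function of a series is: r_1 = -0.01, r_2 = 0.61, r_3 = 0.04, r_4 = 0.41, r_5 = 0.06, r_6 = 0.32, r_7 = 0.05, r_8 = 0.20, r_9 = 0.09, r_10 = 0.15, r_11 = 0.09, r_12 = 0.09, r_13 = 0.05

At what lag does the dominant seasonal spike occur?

2

The largest autocorrelation is r_2 = 0.61, with weaker echoes at lags 4 (0.41), 6 (0.32), 8 (0.20) and 10 (0.15); the remaining lags stay at or below 0.09.
The dominant spike at lag 2 indicates a seasonal period of 2.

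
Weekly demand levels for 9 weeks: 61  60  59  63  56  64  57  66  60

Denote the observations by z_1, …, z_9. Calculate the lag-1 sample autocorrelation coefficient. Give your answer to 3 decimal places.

-0.771

Mean z̄ = (61 + 60 + 59 + 63 + 56 + 64 + 57 + 66 + 60)/9 = 60.6667
Numerator Σ_{t=1}^{8}(z_t−z̄)(z_{t+1}−z̄) = -64.7778
Denominator Σ(z_t−z̄)² = 84.0000
r_1 = -64.7778 / 84.0000 = -0.771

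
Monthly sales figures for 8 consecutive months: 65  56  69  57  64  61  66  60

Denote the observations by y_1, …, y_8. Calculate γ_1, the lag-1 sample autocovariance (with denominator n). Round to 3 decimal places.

-14.914

Mean ȳ = (65 + 56 + 69 + 57 + 64 + 61 + 66 + 60)/8 = 62.2500
Deviations: 2.7500, -6.2500, 6.7500, -5.2500, 1.7500, -1.2500, 3.7500, -2.2500
Σ_{t=1}^{7}(y_t−ȳ)(y_{t+1}−ȳ) = -119.3125
γ_1 = -119.3125 / 8 = -14.914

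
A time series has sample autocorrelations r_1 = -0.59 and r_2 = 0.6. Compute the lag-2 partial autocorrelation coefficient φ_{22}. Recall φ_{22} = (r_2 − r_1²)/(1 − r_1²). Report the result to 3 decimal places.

0.386

φ_{22} = (r_2 − r_1²) / (1 − r_1²)
r_1² = (-0.59)² = 0.3481
Numerator = 0.6 − 0.3481 = 0.2519; denominator = 1 − 0.3481 = 0.6519
φ_{22} = 0.2519 / 0.6519 = 0.386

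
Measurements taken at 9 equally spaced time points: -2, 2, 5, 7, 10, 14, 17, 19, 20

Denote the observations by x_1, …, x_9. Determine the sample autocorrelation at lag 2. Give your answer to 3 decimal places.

0.364

Mean x̄ = (-2 + 2 + 5 + 7 + 10 + 14 + 17 + 19 + 20)/9 = 10.2222
Σ(x_t−x̄)(x_{t+2}−x̄) = (63.8272) + (26.4938) + (1.1605) + (-12.1728) + (-1.5062) + (33.1605) + (66.2716) = 177.2346
Denominator Σ(x_t−x̄)² = 487.5556
r_2 = 177.2346 / 487.5556 = 0.364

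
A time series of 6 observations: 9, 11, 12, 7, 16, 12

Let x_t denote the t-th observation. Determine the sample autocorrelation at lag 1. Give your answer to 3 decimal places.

-0.413

Mean x̄ = (9 + 11 + 12 + 7 + 16 + 12)/6 = 11.1667
Deviations from mean: -2.1667, -0.1667, 0.8333, -4.1667, 4.8333, 0.8333
Numerator Σ_{t=1}^{5}(x_t−x̄)(x_{t+1}−x̄) = -19.3611
Denominator Σ(x_t−x̄)² = 46.8333
r_1 = -19.3611 / 46.8333 = -0.413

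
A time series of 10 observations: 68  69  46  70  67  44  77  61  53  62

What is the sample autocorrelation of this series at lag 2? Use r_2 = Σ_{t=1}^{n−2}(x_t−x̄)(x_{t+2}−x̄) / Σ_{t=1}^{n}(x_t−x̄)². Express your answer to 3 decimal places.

Mean x̄ = (68 + 69 + 46 + 70 + 67 + 44 + 77 + 61 + 53 + 62)/10 = 61.7000
Numerator Σ_{t=1}^{8}(x_t−x̄)(x_{t+2}−x̄) = -308.2800
Denominator Σ(x_t−x̄)² = 1060.1000
r_2 = -308.2800 / 1060.1000 = -0.291

-0.291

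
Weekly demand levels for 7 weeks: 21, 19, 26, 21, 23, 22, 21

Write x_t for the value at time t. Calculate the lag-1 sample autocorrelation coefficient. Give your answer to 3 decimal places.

-0.481

Mean x̄ = (21 + 19 + 26 + 21 + 23 + 22 + 21)/7 = 21.8571
Deviations from mean: -0.8571, -2.8571, 4.1429, -0.8571, 1.1429, 0.1429, -0.8571
Numerator Σ_{t=1}^{6}(x_t−x̄)(x_{t+1}−x̄) = -13.8776
Denominator Σ(x_t−x̄)² = 28.8571
r_1 = -13.8776 / 28.8571 = -0.481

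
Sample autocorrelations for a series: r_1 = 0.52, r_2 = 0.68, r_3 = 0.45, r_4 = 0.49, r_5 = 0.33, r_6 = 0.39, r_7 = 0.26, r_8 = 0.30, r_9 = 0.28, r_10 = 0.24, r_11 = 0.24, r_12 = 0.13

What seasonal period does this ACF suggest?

The largest autocorrelation is r_2 = 0.68; the remaining lags stay at or below 0.52.
The dominant spike at lag 2 indicates a seasonal period of 2.

2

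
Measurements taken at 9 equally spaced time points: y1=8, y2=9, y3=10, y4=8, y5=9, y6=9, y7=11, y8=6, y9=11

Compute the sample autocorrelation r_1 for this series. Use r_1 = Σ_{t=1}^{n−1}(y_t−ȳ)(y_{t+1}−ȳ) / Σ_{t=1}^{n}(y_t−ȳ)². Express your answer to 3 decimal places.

Mean ȳ = (8 + 9 + 10 + 8 + 9 + 9 + 11 + 6 + 11)/9 = 9.0000
Numerator Σ_{t=1}^{8}(y_t−ȳ)(y_{t+1}−ȳ) = -13.0000
Denominator Σ(y_t−ȳ)² = 20.0000
r_1 = -13.0000 / 20.0000 = -0.650

-0.650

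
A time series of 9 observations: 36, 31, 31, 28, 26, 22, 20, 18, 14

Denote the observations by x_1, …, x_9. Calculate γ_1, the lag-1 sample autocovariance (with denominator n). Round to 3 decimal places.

27.431

Mean x̄ = (36 + 31 + 31 + 28 + 26 + 22 + 20 + 18 + 14)/9 = 25.1111
Σ_{t=1}^{8}(x_t−x̄)(x_{t+1}−x̄) = 246.8765
γ_1 = 246.8765 / 9 = 27.431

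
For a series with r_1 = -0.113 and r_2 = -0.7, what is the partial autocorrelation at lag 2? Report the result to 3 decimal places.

-0.722

φ_{22} = (r_2 − r_1²) / (1 − r_1²)
r_1² = (-0.113)² = 0.012769
Numerator = -0.7 − 0.0128 = -0.7128; denominator = 1 − 0.0128 = 0.9872
φ_{22} = -0.7128 / 0.9872 = -0.722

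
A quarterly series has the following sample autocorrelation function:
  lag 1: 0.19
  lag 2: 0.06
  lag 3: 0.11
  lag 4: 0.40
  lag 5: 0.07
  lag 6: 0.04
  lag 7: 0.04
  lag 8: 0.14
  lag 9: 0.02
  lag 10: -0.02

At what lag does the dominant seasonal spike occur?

4

The largest autocorrelation is r_4 = 0.40; the remaining lags stay at or below 0.19.
The dominant spike at lag 4 indicates a seasonal period of 4.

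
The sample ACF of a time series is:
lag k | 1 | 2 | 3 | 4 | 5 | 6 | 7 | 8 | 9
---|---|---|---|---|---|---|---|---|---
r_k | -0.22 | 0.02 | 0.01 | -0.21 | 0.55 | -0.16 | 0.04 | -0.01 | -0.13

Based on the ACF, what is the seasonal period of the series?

The largest autocorrelation is r_5 = 0.55; the remaining lags stay at or below 0.04.
The dominant spike at lag 5 indicates a seasonal period of 5.

5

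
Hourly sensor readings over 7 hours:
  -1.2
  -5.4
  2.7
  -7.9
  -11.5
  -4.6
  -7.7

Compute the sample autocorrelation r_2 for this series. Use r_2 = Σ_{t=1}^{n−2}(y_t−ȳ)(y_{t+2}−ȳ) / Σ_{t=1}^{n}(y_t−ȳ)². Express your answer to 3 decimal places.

Mean ȳ = (-1.2 − 5.4 + 2.7 − 7.9 − 11.5 − 4.6 − 7.7)/7 = -5.0857
Deviations from mean: 3.8857, -0.3143, 7.7857, -2.8143, -6.4143, 0.4857, -2.6143
Σ(y_t−ȳ)(y_{t+2}−ȳ) = (30.2531) + (0.8845) + (-49.9398) + (-1.3669) + (16.7688) = -3.4004
Denominator Σ(y_t−ȳ)² = 131.9486
r_2 = -3.4004 / 131.9486 = -0.026

-0.026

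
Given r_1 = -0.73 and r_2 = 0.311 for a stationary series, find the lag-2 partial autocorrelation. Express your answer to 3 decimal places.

-0.475

φ_{22} = (r_2 − r_1²) / (1 − r_1²)
r_1² = (-0.73)² = 0.5329
Numerator = 0.311 − 0.5329 = -0.2219; denominator = 1 − 0.5329 = 0.4671
φ_{22} = -0.2219 / 0.4671 = -0.475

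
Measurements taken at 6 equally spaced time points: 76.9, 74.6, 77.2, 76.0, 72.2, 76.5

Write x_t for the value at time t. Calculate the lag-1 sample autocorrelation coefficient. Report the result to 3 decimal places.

Mean x̄ = (76.9 + 74.6 + 77.2 + 76.0 + 72.2 + 76.5)/6 = 75.5667
Deviations from mean: 1.3333, -0.9667, 1.6333, 0.4333, -3.3667, 0.9333
Σ(x_t−x̄)(x_{t+1}−x̄) = (-1.2889) + (-1.5789) + (0.7078) + (-1.4589) + (-3.1422) = -6.7611
Denominator Σ(x_t−x̄)² = 17.7733
r_1 = -6.7611 / 17.7733 = -0.380

-0.380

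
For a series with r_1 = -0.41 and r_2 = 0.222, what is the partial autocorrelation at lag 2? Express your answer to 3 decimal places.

0.065

φ_{22} = (r_2 − r_1²) / (1 − r_1²)
r_1² = (-0.41)² = 0.1681
Numerator = 0.222 − 0.1681 = 0.0539; denominator = 1 − 0.1681 = 0.8319
φ_{22} = 0.0539 / 0.8319 = 0.065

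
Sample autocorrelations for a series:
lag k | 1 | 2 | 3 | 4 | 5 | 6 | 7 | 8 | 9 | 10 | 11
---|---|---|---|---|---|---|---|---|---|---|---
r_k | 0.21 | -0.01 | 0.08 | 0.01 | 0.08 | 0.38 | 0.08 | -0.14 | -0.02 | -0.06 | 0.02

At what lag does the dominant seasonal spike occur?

The largest autocorrelation is r_6 = 0.38; the remaining lags stay at or below 0.21.
The dominant spike at lag 6 indicates a seasonal period of 6.

6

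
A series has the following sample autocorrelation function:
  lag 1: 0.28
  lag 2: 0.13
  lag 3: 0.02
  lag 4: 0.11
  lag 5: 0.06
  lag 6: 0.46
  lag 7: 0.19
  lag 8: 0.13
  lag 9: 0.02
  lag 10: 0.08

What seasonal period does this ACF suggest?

6

The largest autocorrelation is r_6 = 0.46; the remaining lags stay at or below 0.28. The elevated value at lag 1 (0.28), dropping to 0.13 at lag 2, reflects decaying short-term dependence rather than seasonality.
The dominant spike at lag 6 indicates a seasonal period of 6.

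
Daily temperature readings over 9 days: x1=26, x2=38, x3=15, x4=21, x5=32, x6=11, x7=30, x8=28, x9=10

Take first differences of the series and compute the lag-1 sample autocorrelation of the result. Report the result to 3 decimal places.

First differences Δx: 12, -23, 6, 11, -21, 19, -2, -18
Mean of differences = -2.0000
Numerator Σ(Δx_t−Δx̄)(Δx_{t+1}−Δx̄) = -1004.0000
Denominator Σ(Δx_t−Δx̄)² = 1928.0000
r_1(Δx) = -1004.0000 / 1928.0000 = -0.521

-0.521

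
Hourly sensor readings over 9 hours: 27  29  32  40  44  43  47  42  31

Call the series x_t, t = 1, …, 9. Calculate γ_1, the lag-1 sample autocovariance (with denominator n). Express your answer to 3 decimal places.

Mean x̄ = (27 + 29 + 32 + 40 + 44 + 43 + 47 + 42 + 31)/9 = 37.2222
Σ_{t=1}^{8}(x_t−x̄)(x_{t+1}−x̄) = 243.9506
γ_1 = 243.9506 / 9 = 27.106

27.106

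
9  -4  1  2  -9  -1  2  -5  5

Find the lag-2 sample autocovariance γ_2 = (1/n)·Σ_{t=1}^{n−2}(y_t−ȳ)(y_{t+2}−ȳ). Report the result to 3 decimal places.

-1.444

Mean ȳ = (9 − 4 + 1 + 2 − 9 − 1 + 2 − 5 + 5)/9 = 0.0000
Σ_{t=1}^{7}(y_t−ȳ)(y_{t+2}−ȳ) = -13.0000
γ_2 = -13.0000 / 9 = -1.444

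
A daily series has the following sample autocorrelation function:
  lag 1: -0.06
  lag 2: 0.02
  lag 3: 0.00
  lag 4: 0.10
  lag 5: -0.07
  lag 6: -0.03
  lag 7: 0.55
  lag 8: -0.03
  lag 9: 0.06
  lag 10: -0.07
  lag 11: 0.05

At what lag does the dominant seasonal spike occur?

The largest autocorrelation is r_7 = 0.55; the remaining lags stay at or below 0.10.
The dominant spike at lag 7 indicates a seasonal period of 7.

7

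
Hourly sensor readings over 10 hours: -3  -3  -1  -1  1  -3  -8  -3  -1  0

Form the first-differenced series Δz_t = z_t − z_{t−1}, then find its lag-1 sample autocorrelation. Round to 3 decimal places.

-0.023

First differences Δz: 0, 2, 0, 2, -4, -5, 5, 2, 1
Mean of differences = 0.3333
Numerator Σ(Δz_t−Δz̄)(Δz_{t+1}−Δz̄) = -1.7778
Denominator Σ(Δz_t−Δz̄)² = 78.0000
r_1(Δz) = -1.7778 / 78.0000 = -0.023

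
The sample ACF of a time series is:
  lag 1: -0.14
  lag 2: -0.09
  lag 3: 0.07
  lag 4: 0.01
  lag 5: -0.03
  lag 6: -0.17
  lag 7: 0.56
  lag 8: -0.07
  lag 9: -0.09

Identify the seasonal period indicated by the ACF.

7

The largest autocorrelation is r_7 = 0.56; the remaining lags stay at or below 0.07.
The dominant spike at lag 7 indicates a seasonal period of 7.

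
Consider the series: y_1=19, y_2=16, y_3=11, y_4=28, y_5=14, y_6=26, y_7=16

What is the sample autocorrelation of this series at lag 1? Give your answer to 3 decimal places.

-0.633

Mean ȳ = (19 + 16 + 11 + 28 + 14 + 26 + 16)/7 = 18.5714
Deviations from mean: 0.4286, -2.5714, -7.5714, 9.4286, -4.5714, 7.4286, -2.5714
Numerator Σ_{t=1}^{6}(y_t−ȳ)(y_{t+1}−ȳ) = -149.1837
Denominator Σ(y_t−ȳ)² = 235.7143
r_1 = -149.1837 / 235.7143 = -0.633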